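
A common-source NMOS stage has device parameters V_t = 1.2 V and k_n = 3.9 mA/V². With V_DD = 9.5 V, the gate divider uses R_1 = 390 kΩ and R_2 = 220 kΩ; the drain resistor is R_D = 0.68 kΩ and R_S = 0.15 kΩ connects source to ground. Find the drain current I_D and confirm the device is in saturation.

V_G = V_DD·R_2/(R_1+R_2) = 9.5×220/610 = 3.43 V.
Assume saturation: I_D = (k_n/2)(V_GS − V_t)² with V_GS = V_G − I_D·R_S = 3.43 − 0.15·I_D.
Substituting gives 0.0439·I_D² − 2.3·I_D + 9.66 = 0, with roots I_D = 4.6 or 47.9 mA.
The root I_D = 47.9 mA gives V_GS = -3.75 V ≤ V_t, so take I_D = 4.6 mA.
Then V_GS = 2.74 V and V_DS = V_DD − I_D(R_D+R_S) = 9.5 − 4.6×0.83 = 5.68 V.
Saturation requires V_DS ≥ V_GS − V_t = 1.54 V; 5.68 ≥ 1.54 ✓.

I_D ≈ 4.6 mA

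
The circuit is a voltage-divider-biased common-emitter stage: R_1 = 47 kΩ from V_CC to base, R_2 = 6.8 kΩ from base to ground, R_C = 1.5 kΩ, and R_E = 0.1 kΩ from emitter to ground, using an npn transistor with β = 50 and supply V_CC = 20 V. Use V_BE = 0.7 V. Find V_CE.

Thevenize the base divider: V_Th = V_CC·R_2/(R_1+R_2) = 20×6.8/53.8 = 2.53 V, R_Th = R_1‖R_2 = 5.94 kΩ.
Base-emitter loop: V_Th = I_B·R_Th + V_BE + (β+1)I_B·R_E, so I_B = (2.53 − 0.7) / (5.94 + 51×0.1) = 0.166 mA.
I_C = β·I_B = 50×0.166 = 8.28 mA, and I_E = (β+1)I_B = 8.44 mA.
V_CE = V_CC − I_C·R_C − I_E·R_E = 20 − 8.28×1.5 − 8.44×0.1 = 6.74 V.
V_CE = 6.74 V > 0.2 V confirms active-region operation.

V_CE ≈ 6.7 V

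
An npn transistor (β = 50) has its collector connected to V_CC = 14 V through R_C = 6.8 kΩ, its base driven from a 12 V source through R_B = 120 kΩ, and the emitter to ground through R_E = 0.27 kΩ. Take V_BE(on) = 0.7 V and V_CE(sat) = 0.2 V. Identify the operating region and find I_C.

saturation; I_C ≈ 1.9 mA

Assume active: I_B = (12 − 0.7)/(120 + 51×0.27) = 0.0845 mA, I_C = β·I_B = 4.22 mA.
Then V_CE = 14 − 4.22×6.8 − 4.31×0.27 = -15.9 V < 0.2 V — the active assumption fails.
Re-solve with V_CE = 0.2 V. KCL at the emitter: V_E/R_E = (V_BB−0.7−V_E)/R_B + (V_CC−0.2−V_E)/R_C, giving V_E = 0.55 V.
I_C = (V_CC − 0.2 − V_E)/R_C = (13.8 − 0.55)/6.8 = 1.95 mA.
Check: I_B = (11.3 − 0.55)/120 = 0.0896 mA, and β·I_B = 4.48 mA > I_C, confirming saturation.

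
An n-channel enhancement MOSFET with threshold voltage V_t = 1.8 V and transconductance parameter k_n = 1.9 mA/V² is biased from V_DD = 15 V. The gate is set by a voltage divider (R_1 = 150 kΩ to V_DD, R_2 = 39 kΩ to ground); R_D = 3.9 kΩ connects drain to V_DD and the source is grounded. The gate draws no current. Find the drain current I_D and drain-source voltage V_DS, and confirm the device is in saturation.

V_G = V_DD·R_2/(R_1+R_2) = 15×39/189 = 3.1 V. With the source grounded, V_GS = V_G = 3.1 V.
Assume saturation: I_D = (k_n/2)(V_GS − V_t)² = (1.9/2)×(3.1 − 1.8)² = 0.95×1.3² = 1.59 mA.
V_DS = V_DD − I_D·R_D = 15 − 1.59×3.9 = 8.78 V.
Saturation requires V_DS ≥ V_GS − V_t = 1.3 V; 8.78 ≥ 1.3 ✓.

I_D ≈ 1.6 mA, V_DS ≈ 8.8 V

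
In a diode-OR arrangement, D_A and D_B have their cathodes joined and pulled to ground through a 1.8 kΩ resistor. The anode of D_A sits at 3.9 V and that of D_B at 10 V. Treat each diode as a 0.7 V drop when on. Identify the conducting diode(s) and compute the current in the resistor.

Only D_B conducts; I_R ≈ 5.2 mA

Assume both conduct. Then node N would need to be at both 3.9−0.7 = 3.2 V and 10−0.7 = 9.3 V, which is impossible.
Assume only D_B conducts: V_N = 10 − 0.7 = 9.3 V, so I_R = 9.3/1.8 = 5.17 mA.
Check D_A: its anode-to-cathode voltage is 3.9 − 9.3 = -5.4 V < 0.7 V, so it is off. The assumption is consistent.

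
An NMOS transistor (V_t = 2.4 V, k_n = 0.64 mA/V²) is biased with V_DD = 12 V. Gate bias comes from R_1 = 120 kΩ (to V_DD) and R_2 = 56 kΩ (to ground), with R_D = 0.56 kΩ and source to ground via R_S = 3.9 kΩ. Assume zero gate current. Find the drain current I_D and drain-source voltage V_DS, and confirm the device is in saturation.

I_D ≈ 0.17 mA, V_DS ≈ 11 V

V_G = V_DD·R_2/(R_1+R_2) = 12×56/176 = 3.82 V.
Assume saturation: I_D = (k_n/2)(V_GS − V_t)² with V_GS = V_G − I_D·R_S = 3.82 − 3.9·I_D.
Substituting gives 4.87·I_D² − 4.54·I_D + 0.644 = 0, with roots I_D = 0.174 or 0.758 mA.
The root I_D = 0.758 mA gives V_GS = 0.861 V ≤ V_t, so take I_D = 0.174 mA.
Then V_GS = 3.14 V and V_DS = V_DD − I_D(R_D+R_S) = 12 − 0.174×4.46 = 11.2 V.
Saturation requires V_DS ≥ V_GS − V_t = 0.738 V; 11.2 ≥ 0.738 ✓.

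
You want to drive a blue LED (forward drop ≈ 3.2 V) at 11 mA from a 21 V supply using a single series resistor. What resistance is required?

The resistor drops V_S − V_D = 21 − 3.2 = 17.8 V at 11 mA.
R = 17.8 V / 11 mA = 1.62 kΩ.

R ≈ 1.6 kΩ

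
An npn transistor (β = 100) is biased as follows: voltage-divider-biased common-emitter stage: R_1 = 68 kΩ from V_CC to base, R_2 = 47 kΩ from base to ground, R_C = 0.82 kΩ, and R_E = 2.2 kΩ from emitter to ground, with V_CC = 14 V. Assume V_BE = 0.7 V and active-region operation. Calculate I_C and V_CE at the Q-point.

Thevenize the base divider: V_Th = V_CC·R_2/(R_1+R_2) = 14×47/115 = 5.72 V, R_Th = R_1‖R_2 = 27.8 kΩ.
Base-emitter loop: V_Th = I_B·R_Th + V_BE + (β+1)I_B·R_E, so I_B = (5.72 − 0.7) / (27.8 + 101×2.2) = 0.0201 mA.
I_C = β·I_B = 100×0.0201 = 2.01 mA, and I_E = (β+1)I_B = 2.03 mA.
V_CE = V_CC − I_C·R_C − I_E·R_E = 14 − 2.01×0.82 − 2.03×2.2 = 7.89 V.
V_CE = 7.89 V > 0.2 V confirms active-region operation.

I_C ≈ 2 mA, V_CE ≈ 7.9 V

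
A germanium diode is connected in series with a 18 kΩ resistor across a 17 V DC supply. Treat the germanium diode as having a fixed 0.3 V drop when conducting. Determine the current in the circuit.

KVL around the loop: 17 = V_D + I·R = 0.3 + I × 18 kΩ.
So I = (17 − 0.3) / 18 kΩ = 16.7 / 18 = 0.928 mA.

I ≈ 0.93 mA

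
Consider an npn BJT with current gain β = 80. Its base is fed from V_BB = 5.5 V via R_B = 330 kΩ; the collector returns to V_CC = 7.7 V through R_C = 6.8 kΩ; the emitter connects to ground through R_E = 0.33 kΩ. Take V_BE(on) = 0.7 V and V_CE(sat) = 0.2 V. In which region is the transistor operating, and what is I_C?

saturation; I_C ≈ 1.1 mA

Assume active: I_B = (5.5 − 0.7)/(330 + 81×0.33) = 0.0135 mA, I_C = β·I_B = 1.08 mA.
Then V_CE = 7.7 − 1.08×6.8 − 1.09×0.33 = 0.0205 V < 0.2 V — the active assumption fails.
Re-solve with V_CE = 0.2 V. KCL at the emitter: V_E/R_E = (V_BB−0.7−V_E)/R_B + (V_CC−0.2−V_E)/R_C, giving V_E = 0.351 V.
I_C = (V_CC − 0.2 − V_E)/R_C = (7.5 − 0.351)/6.8 = 1.05 mA.
Check: I_B = (4.8 − 0.351)/330 = 0.0135 mA, and β·I_B = 1.08 mA > I_C, confirming saturation.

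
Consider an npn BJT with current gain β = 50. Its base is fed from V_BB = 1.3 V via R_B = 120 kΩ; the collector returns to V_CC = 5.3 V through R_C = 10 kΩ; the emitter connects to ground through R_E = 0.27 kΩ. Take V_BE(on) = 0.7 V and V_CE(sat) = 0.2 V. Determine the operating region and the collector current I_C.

active; I_C ≈ 0.22 mA

Assume active. Base-emitter loop: I_B = (V_BB − V_BE)/(R_B + (β+1)R_E) = (1.3 − 0.7)/(120 + 51×0.27) = 0.00449 mA.
I_C = β·I_B = 50×0.00449 = 0.224 mA.
V_CE = V_CC − I_C·R_C − I_E·R_E = 5.3 − 0.224×10 − 0.229×0.27 = 3 V > V_CE(sat), so the active-region assumption holds.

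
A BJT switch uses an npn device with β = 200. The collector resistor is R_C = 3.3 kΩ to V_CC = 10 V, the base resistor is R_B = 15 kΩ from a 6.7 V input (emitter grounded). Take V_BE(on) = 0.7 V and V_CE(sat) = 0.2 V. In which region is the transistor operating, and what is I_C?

Assume active: I_B = (6.7 − 0.7)/15 = 0.4 mA, giving I_C = β·I_B = 80 mA.
But then V_CE = 10 − 80×3.3 = -254 V < V_CE(sat) = 0.2 V — impossible in the active region.
So the transistor is saturated. With V_CE = 0.2 V, I_C = (V_CC − 0.2)/R_C = 9.8/3.3 = 2.97 mA.
Check: β·I_B = 80 mA > I_C = 2.97 mA, confirming saturation.

saturation; I_C ≈ 3 mA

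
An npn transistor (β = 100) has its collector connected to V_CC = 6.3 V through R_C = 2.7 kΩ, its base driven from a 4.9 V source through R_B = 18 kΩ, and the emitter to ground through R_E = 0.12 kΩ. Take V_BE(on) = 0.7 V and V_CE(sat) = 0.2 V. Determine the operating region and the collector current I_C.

saturation; I_C ≈ 2.2 mA

Assume active: I_B = (4.9 − 0.7)/(18 + 101×0.12) = 0.139 mA, I_C = β·I_B = 13.9 mA.
Then V_CE = 6.3 − 13.9×2.7 − 14.1×0.12 = -33 V < 0.2 V — the active assumption fails.
Re-solve with V_CE = 0.2 V. KCL at the emitter: V_E/R_E = (V_BB−0.7−V_E)/R_B + (V_CC−0.2−V_E)/R_C, giving V_E = 0.285 V.
I_C = (V_CC − 0.2 − V_E)/R_C = (6.1 − 0.285)/2.7 = 2.15 mA.
Check: I_B = (4.2 − 0.285)/18 = 0.218 mA, and β·I_B = 21.8 mA > I_C, confirming saturation.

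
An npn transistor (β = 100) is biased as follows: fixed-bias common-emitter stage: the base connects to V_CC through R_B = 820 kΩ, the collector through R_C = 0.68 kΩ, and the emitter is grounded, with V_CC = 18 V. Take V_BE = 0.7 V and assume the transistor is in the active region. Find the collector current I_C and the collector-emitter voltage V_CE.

I_C ≈ 2.1 mA, V_CE ≈ 17 V

Base loop: V_CC = I_B·R_B + V_BE, so I_B = (18 − 0.7)/820 kΩ = 0.0211 mA.
In the active region I_C = β·I_B = 100 × 0.0211 = 2.11 mA.
Collector loop: V_CE = V_CC − I_C·R_C = 18 − 2.11×0.68 = 16.6 V.
Since V_CE = 16.6 V > V_CE(sat) ≈ 0.2 V, the transistor is in the active region as assumed.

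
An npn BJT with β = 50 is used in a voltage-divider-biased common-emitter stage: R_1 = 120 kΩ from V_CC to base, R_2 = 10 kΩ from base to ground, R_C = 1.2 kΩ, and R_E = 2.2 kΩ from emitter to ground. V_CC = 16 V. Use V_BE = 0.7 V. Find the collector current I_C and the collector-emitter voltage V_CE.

Thevenize the base divider: V_Th = V_CC·R_2/(R_1+R_2) = 16×10/130 = 1.23 V, R_Th = R_1‖R_2 = 9.23 kΩ.
Base-emitter loop: V_Th = I_B·R_Th + V_BE + (β+1)I_B·R_E, so I_B = (1.23 − 0.7) / (9.23 + 51×2.2) = 0.00437 mA.
I_C = β·I_B = 50×0.00437 = 0.219 mA, and I_E = (β+1)I_B = 0.223 mA.
V_CE = V_CC − I_C·R_C − I_E·R_E = 16 − 0.219×1.2 − 0.223×2.2 = 15.2 V.
V_CE = 15.2 V > 0.2 V confirms active-region operation.

I_C ≈ 0.22 mA, V_CE ≈ 15 V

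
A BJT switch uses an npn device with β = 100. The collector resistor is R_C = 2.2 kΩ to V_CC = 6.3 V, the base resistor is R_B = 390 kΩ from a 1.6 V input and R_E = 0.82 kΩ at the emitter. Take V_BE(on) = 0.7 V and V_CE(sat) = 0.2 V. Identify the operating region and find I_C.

active; I_C ≈ 0.19 mA

Assume active. Base-emitter loop: I_B = (V_BB − V_BE)/(R_B + (β+1)R_E) = (1.6 − 0.7)/(390 + 101×0.82) = 0.0019 mA.
I_C = β·I_B = 100×0.0019 = 0.19 mA.
V_CE = V_CC − I_C·R_C − I_E·R_E = 6.3 − 0.19×2.2 − 0.192×0.82 = 5.72 V > V_CE(sat), so the active-region assumption holds.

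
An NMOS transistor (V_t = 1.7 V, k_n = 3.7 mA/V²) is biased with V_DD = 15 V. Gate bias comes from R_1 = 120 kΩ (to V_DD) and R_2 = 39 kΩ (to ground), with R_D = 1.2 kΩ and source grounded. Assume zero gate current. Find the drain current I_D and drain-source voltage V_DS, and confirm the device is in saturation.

V_G = V_DD·R_2/(R_1+R_2) = 15×39/159 = 3.68 V. With the source grounded, V_GS = V_G = 3.68 V.
Assume saturation: I_D = (k_n/2)(V_GS − V_t)² = (3.7/2)×(3.68 − 1.7)² = 1.85×1.98² = 7.25 mA.
V_DS = V_DD − I_D·R_D = 15 − 7.25×1.2 = 6.3 V.
Saturation requires V_DS ≥ V_GS − V_t = 1.98 V; 6.3 ≥ 1.98 ✓.

I_D ≈ 7.2 mA, V_DS ≈ 6.3 V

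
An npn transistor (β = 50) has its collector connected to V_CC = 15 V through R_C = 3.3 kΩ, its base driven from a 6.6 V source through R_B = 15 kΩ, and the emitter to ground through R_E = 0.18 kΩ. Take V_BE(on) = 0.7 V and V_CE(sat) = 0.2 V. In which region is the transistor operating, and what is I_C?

saturation; I_C ≈ 4.2 mA

Assume active: I_B = (6.6 − 0.7)/(15 + 51×0.18) = 0.244 mA, I_C = β·I_B = 12.2 mA.
Then V_CE = 15 − 12.2×3.3 − 12.4×0.18 = -27.5 V < 0.2 V — the active assumption fails.
Re-solve with V_CE = 0.2 V. KCL at the emitter: V_E/R_E = (V_BB−0.7−V_E)/R_B + (V_CC−0.2−V_E)/R_C, giving V_E = 0.823 V.
I_C = (V_CC − 0.2 − V_E)/R_C = (14.8 − 0.823)/3.3 = 4.24 mA.
Check: I_B = (5.9 − 0.823)/15 = 0.338 mA, and β·I_B = 16.9 mA > I_C, confirming saturation.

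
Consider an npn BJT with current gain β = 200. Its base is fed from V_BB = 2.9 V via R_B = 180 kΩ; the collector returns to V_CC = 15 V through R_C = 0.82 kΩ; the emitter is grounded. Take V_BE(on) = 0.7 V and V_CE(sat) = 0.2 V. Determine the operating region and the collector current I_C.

Assume active. Base-emitter loop: I_B = (V_BB − V_BE)/R_B = (2.9 − 0.7)/180 = 0.0122 mA.
I_C = β·I_B = 200×0.0122 = 2.44 mA.
V_CE = V_CC − I_C·R_C = 15 − 2.44×0.82 = 13 V > V_CE(sat), so the active-region assumption holds.

active; I_C ≈ 2.4 mA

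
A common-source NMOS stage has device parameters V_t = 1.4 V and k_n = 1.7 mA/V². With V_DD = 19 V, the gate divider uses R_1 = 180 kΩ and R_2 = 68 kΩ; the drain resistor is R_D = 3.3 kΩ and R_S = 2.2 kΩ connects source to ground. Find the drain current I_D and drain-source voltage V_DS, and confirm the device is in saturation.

V_G = V_DD·R_2/(R_1+R_2) = 19×68/248 = 5.21 V.
Assume saturation: I_D = (k_n/2)(V_GS − V_t)² with V_GS = V_G − I_D·R_S = 5.21 − 2.2·I_D.
Substituting gives 4.11·I_D² − 15.2·I_D + 12.3 = 0, with roots I_D = 1.19 or 2.51 mA.
The root I_D = 2.51 mA gives V_GS = -0.32 V ≤ V_t, so take I_D = 1.19 mA.
Then V_GS = 2.58 V and V_DS = V_DD − I_D(R_D+R_S) = 19 − 1.19×5.5 = 12.4 V.
Saturation requires V_DS ≥ V_GS − V_t = 1.18 V; 12.4 ≥ 1.18 ✓.

I_D ≈ 1.2 mA, V_DS ≈ 12 V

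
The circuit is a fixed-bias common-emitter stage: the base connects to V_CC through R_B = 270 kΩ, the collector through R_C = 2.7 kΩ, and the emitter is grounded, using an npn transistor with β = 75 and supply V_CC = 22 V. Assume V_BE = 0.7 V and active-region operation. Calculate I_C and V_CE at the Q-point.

I_C ≈ 5.9 mA, V_CE ≈ 6 V

Base loop: V_CC = I_B·R_B + V_BE, so I_B = (22 − 0.7)/270 kΩ = 0.0789 mA.
In the active region I_C = β·I_B = 75 × 0.0789 = 5.92 mA.
Collector loop: V_CE = V_CC − I_C·R_C = 22 − 5.92×2.7 = 6.02 V.
Since V_CE = 6.02 V > V_CE(sat) ≈ 0.2 V, the transistor is in the active region as assumed.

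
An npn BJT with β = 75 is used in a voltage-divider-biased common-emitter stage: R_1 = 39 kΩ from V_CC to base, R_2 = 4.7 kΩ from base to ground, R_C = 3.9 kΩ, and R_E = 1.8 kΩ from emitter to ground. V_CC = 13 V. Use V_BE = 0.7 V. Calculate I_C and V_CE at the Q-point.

Thevenize the base divider: V_Th = V_CC·R_2/(R_1+R_2) = 13×4.7/43.7 = 1.4 V, R_Th = R_1‖R_2 = 4.19 kΩ.
Base-emitter loop: V_Th = I_B·R_Th + V_BE + (β+1)I_B·R_E, so I_B = (1.4 − 0.7) / (4.19 + 76×1.8) = 0.00495 mA.
I_C = β·I_B = 75×0.00495 = 0.371 mA, and I_E = (β+1)I_B = 0.376 mA.
V_CE = V_CC − I_C·R_C − I_E·R_E = 13 − 0.371×3.9 − 0.376×1.8 = 10.9 V.
V_CE = 10.9 V > 0.2 V confirms active-region operation.

I_C ≈ 0.37 mA, V_CE ≈ 11 V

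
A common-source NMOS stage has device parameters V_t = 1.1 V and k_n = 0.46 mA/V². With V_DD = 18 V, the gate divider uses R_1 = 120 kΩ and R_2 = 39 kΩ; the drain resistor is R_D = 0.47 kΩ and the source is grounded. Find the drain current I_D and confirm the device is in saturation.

V_G = V_DD·R_2/(R_1+R_2) = 18×39/159 = 4.42 V. With the source grounded, V_GS = V_G = 4.42 V.
Assume saturation: I_D = (k_n/2)(V_GS − V_t)² = (0.46/2)×(4.42 − 1.1)² = 0.23×3.32² = 2.53 mA.
V_DS = V_DD − I_D·R_D = 18 − 2.53×0.47 = 16.8 V.
Saturation requires V_DS ≥ V_GS − V_t = 3.32 V; 16.8 ≥ 3.32 ✓.

I_D ≈ 2.5 mA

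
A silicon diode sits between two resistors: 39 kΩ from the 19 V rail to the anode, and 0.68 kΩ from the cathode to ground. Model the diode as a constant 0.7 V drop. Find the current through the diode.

The two resistors are in series with the diode, so KVL gives 19 = I·39 + 0.7 + I·0.68.
I = (19 − 0.7) / (39 + 0.68) kΩ = 18.3 / 39.7 = 0.461 mA.

I ≈ 0.46 mA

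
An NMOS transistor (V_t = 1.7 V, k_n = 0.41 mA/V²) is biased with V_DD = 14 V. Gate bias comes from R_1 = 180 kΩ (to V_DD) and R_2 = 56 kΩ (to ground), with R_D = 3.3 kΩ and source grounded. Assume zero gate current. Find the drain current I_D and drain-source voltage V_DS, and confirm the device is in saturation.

V_G = V_DD·R_2/(R_1+R_2) = 14×56/236 = 3.32 V. With the source grounded, V_GS = V_G = 3.32 V.
Assume saturation: I_D = (k_n/2)(V_GS − V_t)² = (0.41/2)×(3.32 − 1.7)² = 0.205×1.62² = 0.539 mA.
V_DS = V_DD − I_D·R_D = 14 − 0.539×3.3 = 12.2 V.
Saturation requires V_DS ≥ V_GS − V_t = 1.62 V; 12.2 ≥ 1.62 ✓.

I_D ≈ 0.54 mA, V_DS ≈ 12 V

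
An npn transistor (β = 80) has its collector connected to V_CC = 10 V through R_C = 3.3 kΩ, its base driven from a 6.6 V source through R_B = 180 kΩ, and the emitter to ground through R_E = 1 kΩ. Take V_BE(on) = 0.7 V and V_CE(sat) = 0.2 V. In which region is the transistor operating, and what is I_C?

Assume active. Base-emitter loop: I_B = (V_BB − V_BE)/(R_B + (β+1)R_E) = (6.6 − 0.7)/(180 + 81×1) = 0.0226 mA.
I_C = β·I_B = 80×0.0226 = 1.81 mA.
V_CE = V_CC − I_C·R_C − I_E·R_E = 10 − 1.81×3.3 − 1.83×1 = 2.2 V > V_CE(sat), so the active-region assumption holds.

active; I_C ≈ 1.8 mA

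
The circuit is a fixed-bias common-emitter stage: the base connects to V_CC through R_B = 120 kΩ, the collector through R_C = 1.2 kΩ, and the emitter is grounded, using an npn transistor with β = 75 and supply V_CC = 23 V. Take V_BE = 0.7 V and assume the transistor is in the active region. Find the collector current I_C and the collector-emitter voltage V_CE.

Base loop: V_CC = I_B·R_B + V_BE, so I_B = (23 − 0.7)/120 kΩ = 0.186 mA.
In the active region I_C = β·I_B = 75 × 0.186 = 13.9 mA.
Collector loop: V_CE = V_CC − I_C·R_C = 23 − 13.9×1.2 = 6.27 V.
Since V_CE = 6.27 V > V_CE(sat) ≈ 0.2 V, the transistor is in the active region as assumed.

I_C ≈ 14 mA, V_CE ≈ 6.3 V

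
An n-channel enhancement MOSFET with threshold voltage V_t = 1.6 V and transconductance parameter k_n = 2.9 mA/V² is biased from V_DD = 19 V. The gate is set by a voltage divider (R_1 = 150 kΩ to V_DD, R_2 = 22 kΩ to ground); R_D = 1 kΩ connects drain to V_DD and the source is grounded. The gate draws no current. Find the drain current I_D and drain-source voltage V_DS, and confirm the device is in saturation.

V_G = V_DD·R_2/(R_1+R_2) = 19×22/172 = 2.43 V. With the source grounded, V_GS = V_G = 2.43 V.
Assume saturation: I_D = (k_n/2)(V_GS − V_t)² = (2.9/2)×(2.43 − 1.6)² = 1.45×0.83² = 0.999 mA.
V_DS = V_DD − I_D·R_D = 19 − 0.999×1 = 18 V.
Saturation requires V_DS ≥ V_GS − V_t = 0.83 V; 18 ≥ 0.83 ✓.

I_D ≈ 1 mA, V_DS ≈ 18 V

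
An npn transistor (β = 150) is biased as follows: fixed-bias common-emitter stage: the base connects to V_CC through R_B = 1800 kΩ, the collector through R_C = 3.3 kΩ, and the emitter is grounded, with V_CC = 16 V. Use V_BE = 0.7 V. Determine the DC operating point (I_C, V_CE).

I_C ≈ 1.3 mA, V_CE ≈ 12 V

Base loop: V_CC = I_B·R_B + V_BE, so I_B = (16 − 0.7)/1800 kΩ = 0.0085 mA.
In the active region I_C = β·I_B = 150 × 0.0085 = 1.28 mA.
Collector loop: V_CE = V_CC − I_C·R_C = 16 − 1.28×3.3 = 11.8 V.
Since V_CE = 11.8 V > V_CE(sat) ≈ 0.2 V, the transistor is in the active region as assumed.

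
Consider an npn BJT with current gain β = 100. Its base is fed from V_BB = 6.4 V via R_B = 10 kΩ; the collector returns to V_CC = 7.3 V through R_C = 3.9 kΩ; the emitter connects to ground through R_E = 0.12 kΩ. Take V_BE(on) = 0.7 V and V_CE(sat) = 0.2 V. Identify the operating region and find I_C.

saturation; I_C ≈ 1.7 mA

Assume active: I_B = (6.4 − 0.7)/(10 + 101×0.12) = 0.258 mA, I_C = β·I_B = 25.8 mA.
Then V_CE = 7.3 − 25.8×3.9 − 26×0.12 = -96.3 V < 0.2 V — the active assumption fails.
Re-solve with V_CE = 0.2 V. KCL at the emitter: V_E/R_E = (V_BB−0.7−V_E)/R_B + (V_CC−0.2−V_E)/R_C, giving V_E = 0.275 V.
I_C = (V_CC − 0.2 − V_E)/R_C = (7.1 − 0.275)/3.9 = 1.75 mA.
Check: I_B = (5.7 − 0.275)/10 = 0.542 mA, and β·I_B = 54.2 mA > I_C, confirming saturation.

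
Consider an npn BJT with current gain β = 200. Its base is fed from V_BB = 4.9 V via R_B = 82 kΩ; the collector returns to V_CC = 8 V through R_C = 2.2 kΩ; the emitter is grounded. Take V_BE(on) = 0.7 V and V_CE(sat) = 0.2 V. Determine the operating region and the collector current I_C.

Assume active: I_B = (4.9 − 0.7)/82 = 0.0512 mA, giving I_C = β·I_B = 10.2 mA.
But then V_CE = 8 − 10.2×2.2 = -14.5 V < V_CE(sat) = 0.2 V — impossible in the active region.
So the transistor is saturated. With V_CE = 0.2 V, I_C = (V_CC − 0.2)/R_C = 7.8/2.2 = 3.55 mA.
Check: β·I_B = 10.2 mA > I_C = 3.55 mA, confirming saturation.

saturation; I_C ≈ 3.5 mA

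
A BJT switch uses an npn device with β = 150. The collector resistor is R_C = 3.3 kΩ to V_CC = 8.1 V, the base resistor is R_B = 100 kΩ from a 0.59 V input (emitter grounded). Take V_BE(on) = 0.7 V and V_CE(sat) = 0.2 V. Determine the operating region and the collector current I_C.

V_BB = 0.59 V ≤ V_BE(on) = 0.7 V, so the base-emitter junction is not forward biased.
The transistor is in cutoff: I_B = I_C = 0.

cutoff; I_C ≈ 0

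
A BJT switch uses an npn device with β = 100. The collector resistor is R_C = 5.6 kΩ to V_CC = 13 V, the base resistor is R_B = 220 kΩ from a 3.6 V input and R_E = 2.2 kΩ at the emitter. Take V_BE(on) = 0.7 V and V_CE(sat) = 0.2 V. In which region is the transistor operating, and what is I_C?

active; I_C ≈ 0.66 mA

Assume active. Base-emitter loop: I_B = (V_BB − V_BE)/(R_B + (β+1)R_E) = (3.6 − 0.7)/(220 + 101×2.2) = 0.00656 mA.
I_C = β·I_B = 100×0.00656 = 0.656 mA.
V_CE = V_CC − I_C·R_C − I_E·R_E = 13 − 0.656×5.6 − 0.662×2.2 = 7.87 V > V_CE(sat), so the active-region assumption holds.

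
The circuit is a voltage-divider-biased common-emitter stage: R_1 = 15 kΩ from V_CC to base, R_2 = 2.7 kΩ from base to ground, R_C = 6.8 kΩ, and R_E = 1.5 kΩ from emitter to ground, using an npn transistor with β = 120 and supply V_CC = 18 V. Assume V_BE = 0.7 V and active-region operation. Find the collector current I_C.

I_C ≈ 1.3 mA

Thevenize the base divider: V_Th = V_CC·R_2/(R_1+R_2) = 18×2.7/17.7 = 2.75 V, R_Th = R_1‖R_2 = 2.29 kΩ.
Base-emitter loop: V_Th = I_B·R_Th + V_BE + (β+1)I_B·R_E, so I_B = (2.75 − 0.7) / (2.29 + 121×1.5) = 0.0111 mA.
I_C = β·I_B = 120×0.0111 = 1.34 mA, and I_E = (β+1)I_B = 1.35 mA.
V_CE = V_CC − I_C·R_C − I_E·R_E = 18 − 1.34×6.8 − 1.35×1.5 = 6.9 V.
V_CE = 6.9 V > 0.2 V confirms active-region operation.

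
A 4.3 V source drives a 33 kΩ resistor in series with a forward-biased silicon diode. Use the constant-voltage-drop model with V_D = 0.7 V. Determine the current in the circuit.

KVL around the loop: 4.3 = V_D + I·R = 0.7 + I × 33 kΩ.
So I = (4.3 − 0.7) / 33 kΩ = 3.6 / 33 = 0.109 mA.

I ≈ 0.11 mA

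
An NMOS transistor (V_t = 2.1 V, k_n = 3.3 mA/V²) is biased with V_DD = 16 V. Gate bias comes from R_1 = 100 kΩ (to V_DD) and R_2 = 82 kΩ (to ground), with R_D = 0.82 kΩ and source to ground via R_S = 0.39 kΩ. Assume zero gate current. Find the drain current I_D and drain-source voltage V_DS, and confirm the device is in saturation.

V_G = V_DD·R_2/(R_1+R_2) = 16×82/182 = 7.21 V.
Assume saturation: I_D = (k_n/2)(V_GS − V_t)² with V_GS = V_G − I_D·R_S = 7.21 − 0.39·I_D.
Substituting gives 0.251·I_D² − 7.58·I_D + 43.1 = 0, with roots I_D = 7.6 or 22.6 mA.
The root I_D = 22.6 mA gives V_GS = -1.6 V ≤ V_t, so take I_D = 7.6 mA.
Then V_GS = 4.25 V and V_DS = V_DD − I_D(R_D+R_S) = 16 − 7.6×1.21 = 6.81 V.
Saturation requires V_DS ≥ V_GS − V_t = 2.15 V; 6.81 ≥ 2.15 ✓.

I_D ≈ 7.6 mA, V_DS ≈ 6.8 V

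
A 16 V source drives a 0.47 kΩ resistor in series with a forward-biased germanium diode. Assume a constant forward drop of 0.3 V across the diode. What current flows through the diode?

KVL around the loop: 16 = V_D + I·R = 0.3 + I × 0.47 kΩ.
So I = (16 − 0.3) / 0.47 kΩ = 15.7 / 0.47 = 33.4 mA.

I ≈ 33 mA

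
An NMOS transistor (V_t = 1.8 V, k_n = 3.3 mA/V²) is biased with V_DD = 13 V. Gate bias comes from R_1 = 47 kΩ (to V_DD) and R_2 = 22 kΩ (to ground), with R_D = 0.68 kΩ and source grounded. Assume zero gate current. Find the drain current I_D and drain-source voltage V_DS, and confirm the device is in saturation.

I_D ≈ 9.1 mA, V_DS ≈ 6.8 V

V_G = V_DD·R_2/(R_1+R_2) = 13×22/69 = 4.14 V. With the source grounded, V_GS = V_G = 4.14 V.
Assume saturation: I_D = (k_n/2)(V_GS − V_t)² = (3.3/2)×(4.14 − 1.8)² = 1.65×2.34² = 9.07 mA.
V_DS = V_DD − I_D·R_D = 13 − 9.07×0.68 = 6.83 V.
Saturation requires V_DS ≥ V_GS − V_t = 2.34 V; 6.83 ≥ 2.34 ✓.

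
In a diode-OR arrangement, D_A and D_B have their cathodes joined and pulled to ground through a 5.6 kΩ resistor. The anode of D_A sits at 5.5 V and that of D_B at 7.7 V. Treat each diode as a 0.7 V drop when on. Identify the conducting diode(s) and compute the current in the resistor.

Only D_B conducts; I_R ≈ 1.2 mA

Assume both conduct. Then node N would need to be at both 5.5−0.7 = 4.8 V and 7.7−0.7 = 7 V, which is impossible.
Assume only D_B conducts: V_N = 7.7 − 0.7 = 7 V, so I_R = 7/5.6 = 1.25 mA.
Check D_A: its anode-to-cathode voltage is 5.5 − 7 = -1.5 V < 0.7 V, so it is off. The assumption is consistent.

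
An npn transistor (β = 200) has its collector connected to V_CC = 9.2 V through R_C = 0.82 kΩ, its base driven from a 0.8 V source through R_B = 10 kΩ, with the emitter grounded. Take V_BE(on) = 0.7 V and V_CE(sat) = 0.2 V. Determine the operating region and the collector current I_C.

Assume active. Base-emitter loop: I_B = (V_BB − V_BE)/R_B = (0.8 − 0.7)/10 = 0.01 mA.
I_C = β·I_B = 200×0.01 = 2 mA.
V_CE = V_CC − I_C·R_C = 9.2 − 2×0.82 = 7.56 V > V_CE(sat), so the active-region assumption holds.

active; I_C ≈ 2 mA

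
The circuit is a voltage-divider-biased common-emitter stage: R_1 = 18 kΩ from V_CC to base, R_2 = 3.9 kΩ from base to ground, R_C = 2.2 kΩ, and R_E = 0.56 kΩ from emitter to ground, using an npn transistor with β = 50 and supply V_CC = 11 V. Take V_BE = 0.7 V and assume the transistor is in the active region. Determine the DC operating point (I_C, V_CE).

I_C ≈ 2 mA, V_CE ≈ 5.5 V

Thevenize the base divider: V_Th = V_CC·R_2/(R_1+R_2) = 11×3.9/21.9 = 1.96 V, R_Th = R_1‖R_2 = 3.21 kΩ.
Base-emitter loop: V_Th = I_B·R_Th + V_BE + (β+1)I_B·R_E, so I_B = (1.96 − 0.7) / (3.21 + 51×0.56) = 0.0396 mA.
I_C = β·I_B = 50×0.0396 = 1.98 mA, and I_E = (β+1)I_B = 2.02 mA.
V_CE = V_CC − I_C·R_C − I_E·R_E = 11 − 1.98×2.2 − 2.02×0.56 = 5.51 V.
V_CE = 5.51 V > 0.2 V confirms active-region operation.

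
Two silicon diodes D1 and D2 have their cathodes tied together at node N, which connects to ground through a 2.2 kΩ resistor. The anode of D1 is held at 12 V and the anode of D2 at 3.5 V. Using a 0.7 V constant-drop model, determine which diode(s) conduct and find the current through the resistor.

Assume both conduct. Then node N would need to be at both 12−0.7 = 11.3 V and 3.5−0.7 = 2.8 V, which is impossible.
Assume only D1 conducts: V_N = 12 − 0.7 = 11.3 V, so I_R = 11.3/2.2 = 5.14 mA.
Check D2: its anode-to-cathode voltage is 3.5 − 11.3 = -7.8 V < 0.7 V, so it is off. The assumption is consistent.

Only D1 conducts; I_R ≈ 5.1 mA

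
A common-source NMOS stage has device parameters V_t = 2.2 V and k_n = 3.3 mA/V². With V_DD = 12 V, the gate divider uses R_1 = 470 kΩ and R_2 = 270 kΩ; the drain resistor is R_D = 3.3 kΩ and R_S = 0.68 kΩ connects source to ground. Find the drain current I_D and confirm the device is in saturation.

I_D ≈ 1.7 mA

V_G = V_DD·R_2/(R_1+R_2) = 12×270/740 = 4.38 V.
Assume saturation: I_D = (k_n/2)(V_GS − V_t)² with V_GS = V_G − I_D·R_S = 4.38 − 0.68·I_D.
Substituting gives 0.763·I_D² − 5.89·I_D + 7.83 = 0, with roots I_D = 1.71 or 6.01 mA.
The root I_D = 6.01 mA gives V_GS = 0.291 V ≤ V_t, so take I_D = 1.71 mA.
Then V_GS = 3.22 V and V_DS = V_DD − I_D(R_D+R_S) = 12 − 1.71×3.98 = 5.2 V.
Saturation requires V_DS ≥ V_GS − V_t = 1.02 V; 5.2 ≥ 1.02 ✓.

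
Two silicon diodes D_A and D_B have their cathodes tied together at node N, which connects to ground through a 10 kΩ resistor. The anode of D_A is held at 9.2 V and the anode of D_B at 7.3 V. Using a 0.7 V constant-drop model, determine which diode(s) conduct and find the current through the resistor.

Assume both conduct. Then node N would need to be at both 9.2−0.7 = 8.5 V and 7.3−0.7 = 6.6 V, which is impossible.
Assume only D_A conducts: V_N = 9.2 − 0.7 = 8.5 V, so I_R = 8.5/10 = 0.85 mA.
Check D_B: its anode-to-cathode voltage is 7.3 − 8.5 = -1.2 V < 0.7 V, so it is off. The assumption is consistent.

Only D_A conducts; I_R ≈ 0.85 mA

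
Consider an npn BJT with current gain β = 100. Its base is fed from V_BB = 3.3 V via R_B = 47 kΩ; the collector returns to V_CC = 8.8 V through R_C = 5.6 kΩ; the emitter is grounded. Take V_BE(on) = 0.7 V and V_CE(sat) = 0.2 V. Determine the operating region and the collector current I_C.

Assume active: I_B = (3.3 − 0.7)/47 = 0.0553 mA, giving I_C = β·I_B = 5.53 mA.
But then V_CE = 8.8 − 5.53×5.6 = -22.2 V < V_CE(sat) = 0.2 V — impossible in the active region.
So the transistor is saturated. With V_CE = 0.2 V, I_C = (V_CC − 0.2)/R_C = 8.6/5.6 = 1.54 mA.
Check: β·I_B = 5.53 mA > I_C = 1.54 mA, confirming saturation.

saturation; I_C ≈ 1.5 mA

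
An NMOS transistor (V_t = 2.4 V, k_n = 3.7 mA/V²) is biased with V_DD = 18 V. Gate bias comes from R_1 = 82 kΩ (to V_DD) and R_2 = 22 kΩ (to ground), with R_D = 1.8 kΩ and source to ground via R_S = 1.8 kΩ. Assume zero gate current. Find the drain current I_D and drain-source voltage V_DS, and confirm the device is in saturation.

I_D ≈ 0.49 mA, V_DS ≈ 16 V

V_G = V_DD·R_2/(R_1+R_2) = 18×22/104 = 3.81 V.
Assume saturation: I_D = (k_n/2)(V_GS − V_t)² with V_GS = V_G − I_D·R_S = 3.81 − 1.8·I_D.
Substituting gives 5.99·I_D² − 10.4·I_D + 3.67 = 0, with roots I_D = 0.495 or 1.24 mA.
The root I_D = 1.24 mA gives V_GS = 1.58 V ≤ V_t, so take I_D = 0.495 mA.
Then V_GS = 2.92 V and V_DS = V_DD − I_D(R_D+R_S) = 18 − 0.495×3.6 = 16.2 V.
Saturation requires V_DS ≥ V_GS − V_t = 0.517 V; 16.2 ≥ 0.517 ✓.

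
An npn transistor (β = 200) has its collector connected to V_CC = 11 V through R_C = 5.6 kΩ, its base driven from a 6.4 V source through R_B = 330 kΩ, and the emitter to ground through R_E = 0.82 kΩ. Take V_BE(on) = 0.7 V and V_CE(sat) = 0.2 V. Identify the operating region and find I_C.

saturation; I_C ≈ 1.7 mA

Assume active: I_B = (6.4 − 0.7)/(330 + 201×0.82) = 0.0115 mA, I_C = β·I_B = 2.3 mA.
Then V_CE = 11 − 2.3×5.6 − 2.32×0.82 = -3.8 V < 0.2 V — the active assumption fails.
Re-solve with V_CE = 0.2 V. KCL at the emitter: V_E/R_E = (V_BB−0.7−V_E)/R_B + (V_CC−0.2−V_E)/R_C, giving V_E = 1.39 V.
I_C = (V_CC − 0.2 − V_E)/R_C = (10.8 − 1.39)/5.6 = 1.68 mA.
Check: I_B = (5.7 − 1.39)/330 = 0.0131 mA, and β·I_B = 2.61 mA > I_C, confirming saturation.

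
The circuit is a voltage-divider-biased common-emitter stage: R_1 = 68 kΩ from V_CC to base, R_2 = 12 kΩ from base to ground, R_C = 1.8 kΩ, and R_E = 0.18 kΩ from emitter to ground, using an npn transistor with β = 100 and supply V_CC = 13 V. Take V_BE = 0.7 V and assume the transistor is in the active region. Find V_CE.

V_CE ≈ 4.3 V

Thevenize the base divider: V_Th = V_CC·R_2/(R_1+R_2) = 13×12/80 = 1.95 V, R_Th = R_1‖R_2 = 10.2 kΩ.
Base-emitter loop: V_Th = I_B·R_Th + V_BE + (β+1)I_B·R_E, so I_B = (1.95 − 0.7) / (10.2 + 101×0.18) = 0.044 mA.
I_C = β·I_B = 100×0.044 = 4.4 mA, and I_E = (β+1)I_B = 4.45 mA.
V_CE = V_CC − I_C·R_C − I_E·R_E = 13 − 4.4×1.8 − 4.45×0.18 = 4.27 V.
V_CE = 4.27 V > 0.2 V confirms active-region operation.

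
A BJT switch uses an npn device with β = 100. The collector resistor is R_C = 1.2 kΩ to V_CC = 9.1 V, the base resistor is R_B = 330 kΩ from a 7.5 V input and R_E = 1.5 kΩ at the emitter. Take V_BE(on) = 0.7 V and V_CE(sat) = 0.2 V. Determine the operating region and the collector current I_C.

Assume active. Base-emitter loop: I_B = (V_BB − V_BE)/(R_B + (β+1)R_E) = (7.5 − 0.7)/(330 + 101×1.5) = 0.0141 mA.
I_C = β·I_B = 100×0.0141 = 1.41 mA.
V_CE = V_CC − I_C·R_C − I_E·R_E = 9.1 − 1.41×1.2 − 1.43×1.5 = 5.27 V > V_CE(sat), so the active-region assumption holds.

active; I_C ≈ 1.4 mA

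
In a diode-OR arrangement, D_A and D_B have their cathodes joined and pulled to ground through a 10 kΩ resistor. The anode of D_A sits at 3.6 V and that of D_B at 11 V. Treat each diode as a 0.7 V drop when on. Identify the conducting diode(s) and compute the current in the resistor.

Assume both conduct. Then node N would need to be at both 3.6−0.7 = 2.9 V and 11−0.7 = 10.3 V, which is impossible.
Assume only D_B conducts: V_N = 11 − 0.7 = 10.3 V, so I_R = 10.3/10 = 1.03 mA.
Check D_A: its anode-to-cathode voltage is 3.6 − 10.3 = -6.7 V < 0.7 V, so it is off. The assumption is consistent.

Only D_B conducts; I_R ≈ 1 mA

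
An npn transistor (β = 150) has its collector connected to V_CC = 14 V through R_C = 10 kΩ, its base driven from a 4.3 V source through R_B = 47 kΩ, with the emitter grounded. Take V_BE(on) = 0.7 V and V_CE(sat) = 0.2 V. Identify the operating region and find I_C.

saturation; I_C ≈ 1.4 mA

Assume active: I_B = (4.3 − 0.7)/47 = 0.0766 mA, giving I_C = β·I_B = 11.5 mA.
But then V_CE = 14 − 11.5×10 = -101 V < V_CE(sat) = 0.2 V — impossible in the active region.
So the transistor is saturated. With V_CE = 0.2 V, I_C = (V_CC − 0.2)/R_C = 13.8/10 = 1.38 mA.
Check: β·I_B = 11.5 mA > I_C = 1.38 mA, confirming saturation.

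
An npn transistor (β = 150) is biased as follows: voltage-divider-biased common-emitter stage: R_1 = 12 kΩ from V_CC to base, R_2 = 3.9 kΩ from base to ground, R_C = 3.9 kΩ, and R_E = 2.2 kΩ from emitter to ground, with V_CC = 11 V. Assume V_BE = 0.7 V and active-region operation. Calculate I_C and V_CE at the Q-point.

I_C ≈ 0.89 mA, V_CE ≈ 5.5 V

Thevenize the base divider: V_Th = V_CC·R_2/(R_1+R_2) = 11×3.9/15.9 = 2.7 V, R_Th = R_1‖R_2 = 2.94 kΩ.
Base-emitter loop: V_Th = I_B·R_Th + V_BE + (β+1)I_B·R_E, so I_B = (2.7 − 0.7) / (2.94 + 151×2.2) = 0.00596 mA.
I_C = β·I_B = 150×0.00596 = 0.894 mA, and I_E = (β+1)I_B = 0.9 mA.
V_CE = V_CC − I_C·R_C − I_E·R_E = 11 − 0.894×3.9 − 0.9×2.2 = 5.53 V.
V_CE = 5.53 V > 0.2 V confirms active-region operation.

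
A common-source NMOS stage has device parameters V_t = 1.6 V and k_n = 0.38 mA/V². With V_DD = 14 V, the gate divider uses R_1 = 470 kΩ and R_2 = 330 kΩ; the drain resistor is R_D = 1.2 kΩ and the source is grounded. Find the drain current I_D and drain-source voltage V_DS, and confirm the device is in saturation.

I_D ≈ 3.3 mA, V_DS ≈ 10 V

V_G = V_DD·R_2/(R_1+R_2) = 14×330/800 = 5.78 V. With the source grounded, V_GS = V_G = 5.78 V.
Assume saturation: I_D = (k_n/2)(V_GS − V_t)² = (0.38/2)×(5.78 − 1.6)² = 0.19×4.18² = 3.31 mA.
V_DS = V_DD − I_D·R_D = 14 − 3.31×1.2 = 10 V.
Saturation requires V_DS ≥ V_GS − V_t = 4.18 V; 10 ≥ 4.18 ✓.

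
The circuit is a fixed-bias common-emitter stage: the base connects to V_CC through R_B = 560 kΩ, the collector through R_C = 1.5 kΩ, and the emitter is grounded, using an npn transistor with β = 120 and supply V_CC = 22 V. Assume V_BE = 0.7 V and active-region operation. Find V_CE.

V_CE ≈ 15 V

Base loop: V_CC = I_B·R_B + V_BE, so I_B = (22 − 0.7)/560 kΩ = 0.038 mA.
In the active region I_C = β·I_B = 120 × 0.038 = 4.56 mA.
Collector loop: V_CE = V_CC − I_C·R_C = 22 − 4.56×1.5 = 15.2 V.
Since V_CE = 15.2 V > V_CE(sat) ≈ 0.2 V, the transistor is in the active region as assumed.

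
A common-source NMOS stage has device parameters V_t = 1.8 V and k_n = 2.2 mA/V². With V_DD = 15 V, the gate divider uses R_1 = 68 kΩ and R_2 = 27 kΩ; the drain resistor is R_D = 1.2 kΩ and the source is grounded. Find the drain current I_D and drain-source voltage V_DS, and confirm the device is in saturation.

V_G = V_DD·R_2/(R_1+R_2) = 15×27/95 = 4.26 V. With the source grounded, V_GS = V_G = 4.26 V.
Assume saturation: I_D = (k_n/2)(V_GS − V_t)² = (2.2/2)×(4.26 − 1.8)² = 1.1×2.46² = 6.67 mA.
V_DS = V_DD − I_D·R_D = 15 − 6.67×1.2 = 6.99 V.
Saturation requires V_DS ≥ V_GS − V_t = 2.46 V; 6.99 ≥ 2.46 ✓.

I_D ≈ 6.7 mA, V_DS ≈ 7 V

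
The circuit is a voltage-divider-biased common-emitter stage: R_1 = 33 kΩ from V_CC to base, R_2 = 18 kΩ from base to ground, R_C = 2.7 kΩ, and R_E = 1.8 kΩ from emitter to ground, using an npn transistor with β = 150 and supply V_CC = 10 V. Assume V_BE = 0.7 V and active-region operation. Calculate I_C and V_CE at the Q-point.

Thevenize the base divider: V_Th = V_CC·R_2/(R_1+R_2) = 10×18/51 = 3.53 V, R_Th = R_1‖R_2 = 11.6 kΩ.
Base-emitter loop: V_Th = I_B·R_Th + V_BE + (β+1)I_B·R_E, so I_B = (3.53 − 0.7) / (11.6 + 151×1.8) = 0.00998 mA.
I_C = β·I_B = 150×0.00998 = 1.5 mA, and I_E = (β+1)I_B = 1.51 mA.
V_CE = V_CC − I_C·R_C − I_E·R_E = 10 − 1.5×2.7 − 1.51×1.8 = 3.24 V.
V_CE = 3.24 V > 0.2 V confirms active-region operation.

I_C ≈ 1.5 mA, V_CE ≈ 3.2 V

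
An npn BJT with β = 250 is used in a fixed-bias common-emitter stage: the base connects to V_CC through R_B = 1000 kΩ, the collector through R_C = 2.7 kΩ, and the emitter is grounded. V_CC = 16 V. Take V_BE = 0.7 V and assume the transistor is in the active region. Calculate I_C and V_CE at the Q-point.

Base loop: V_CC = I_B·R_B + V_BE, so I_B = (16 − 0.7)/1000 kΩ = 0.0153 mA.
In the active region I_C = β·I_B = 250 × 0.0153 = 3.83 mA.
Collector loop: V_CE = V_CC − I_C·R_C = 16 − 3.83×2.7 = 5.67 V.
Since V_CE = 5.67 V > V_CE(sat) ≈ 0.2 V, the transistor is in the active region as assumed.

I_C ≈ 3.8 mA, V_CE ≈ 5.7 V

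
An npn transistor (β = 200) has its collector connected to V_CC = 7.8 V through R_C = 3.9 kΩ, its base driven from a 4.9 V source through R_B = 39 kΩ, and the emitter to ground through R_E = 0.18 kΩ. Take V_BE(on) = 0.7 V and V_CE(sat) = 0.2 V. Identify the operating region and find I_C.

Assume active: I_B = (4.9 − 0.7)/(39 + 201×0.18) = 0.0559 mA, I_C = β·I_B = 11.2 mA.
Then V_CE = 7.8 − 11.2×3.9 − 11.2×0.18 = -37.8 V < 0.2 V — the active assumption fails.
Re-solve with V_CE = 0.2 V. KCL at the emitter: V_E/R_E = (V_BB−0.7−V_E)/R_B + (V_CC−0.2−V_E)/R_C, giving V_E = 0.352 V.
I_C = (V_CC − 0.2 − V_E)/R_C = (7.6 − 0.352)/3.9 = 1.86 mA.
Check: I_B = (4.2 − 0.352)/39 = 0.0987 mA, and β·I_B = 19.7 mA > I_C, confirming saturation.

saturation; I_C ≈ 1.9 mA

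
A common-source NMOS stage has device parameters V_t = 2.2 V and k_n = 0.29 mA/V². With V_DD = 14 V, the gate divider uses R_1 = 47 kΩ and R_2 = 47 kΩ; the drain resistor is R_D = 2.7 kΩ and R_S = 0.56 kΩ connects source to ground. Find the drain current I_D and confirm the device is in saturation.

I_D ≈ 2 mA

V_G = V_DD·R_2/(R_1+R_2) = 14×47/94 = 7 V.
Assume saturation: I_D = (k_n/2)(V_GS − V_t)² with V_GS = V_G − I_D·R_S = 7 − 0.56·I_D.
Substituting gives 0.0455·I_D² − 1.78·I_D + 3.34 = 0, with roots I_D = 1.98 or 37.2 mA.
The root I_D = 37.2 mA gives V_GS = -13.8 V ≤ V_t, so take I_D = 1.98 mA.
Then V_GS = 5.89 V and V_DS = V_DD − I_D(R_D+R_S) = 14 − 1.98×3.26 = 7.55 V.
Saturation requires V_DS ≥ V_GS − V_t = 3.69 V; 7.55 ≥ 3.69 ✓.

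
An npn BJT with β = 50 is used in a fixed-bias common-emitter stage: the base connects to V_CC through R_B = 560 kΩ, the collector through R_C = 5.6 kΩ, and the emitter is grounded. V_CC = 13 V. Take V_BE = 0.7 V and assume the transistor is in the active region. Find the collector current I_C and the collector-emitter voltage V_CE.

Base loop: V_CC = I_B·R_B + V_BE, so I_B = (13 − 0.7)/560 kΩ = 0.022 mA.
In the active region I_C = β·I_B = 50 × 0.022 = 1.1 mA.
Collector loop: V_CE = V_CC − I_C·R_C = 13 − 1.1×5.6 = 6.85 V.
Since V_CE = 6.85 V > V_CE(sat) ≈ 0.2 V, the transistor is in the active region as assumed.

I_C ≈ 1.1 mA, V_CE ≈ 6.9 V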